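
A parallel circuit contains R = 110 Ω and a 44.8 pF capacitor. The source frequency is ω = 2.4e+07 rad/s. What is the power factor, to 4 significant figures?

X_C = 1/(ωC) = 930.1 Ω
Parallel: admittances add. Y = 1/R + jωC
Y = (0.009091 + j0.001075) S
|Y| = 0.009154 S → |Z| = 1/|Y| = 109.2 Ω, ∠Z = −∠Y = -6.745°
cos φ = cos(-6.745°) = 0.9931

0.9931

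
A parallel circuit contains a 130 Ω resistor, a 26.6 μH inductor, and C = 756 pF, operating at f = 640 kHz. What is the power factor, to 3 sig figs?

ω = 2πf = 4.021e+06 rad/s
X_L = ωL = 107 Ω
X_C = 1/(ωC) = 329 Ω
Parallel: admittances add. Y = 1/R + 1/(jωL) + jωC
Y = (0.00769 − j0.00631) S
|Y| = 0.00995 S → |Z| = 1/|Y| = 101 Ω, ∠Z = −∠Y = 39.4°
cos φ = cos(39.4°) = 0.773

0.773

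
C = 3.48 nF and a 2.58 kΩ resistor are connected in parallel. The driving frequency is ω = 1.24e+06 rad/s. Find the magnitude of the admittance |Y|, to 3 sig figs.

X_C = 1/(ωC) = 232 Ω
Parallel: admittances add. Y = 1/R + jωC
Y = (0.000388 + j0.00432) S
|Y| = 0.00433 S → |Z| = 1/|Y| = 231 Ω, ∠Z = −∠Y = -84.9°

4.33 mS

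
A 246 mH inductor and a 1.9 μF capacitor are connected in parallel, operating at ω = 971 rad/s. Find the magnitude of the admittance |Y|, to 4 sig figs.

2.342 mS

X_L = ωL = 238.9 Ω
X_C = 1/(ωC) = 542.0 Ω
Parallel: admittances add. Y = 1/(jωL) + jωC
Y = (0 − j0.002342) S
|Y| = 0.002342 S → |Z| = 1/|Y| = 427.1 Ω, ∠Z = −∠Y = 90.00°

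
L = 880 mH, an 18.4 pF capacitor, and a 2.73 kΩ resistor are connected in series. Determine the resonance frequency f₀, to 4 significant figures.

ω₀ = 1/√(LC) = 1/√(0.88 × 1.84e-11) = 248500 rad/s
f₀ = ω₀/(2π) = 39.55 kHz

39.55 kHz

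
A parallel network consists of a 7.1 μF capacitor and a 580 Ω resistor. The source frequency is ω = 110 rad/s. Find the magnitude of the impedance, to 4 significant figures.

528.3 Ω

X_C = 1/(ωC) = 1280 Ω
Parallel: admittances add. Y = 1/R + jωC
Y = (0.001724 + j0.0007810) S
|Y| = 0.001893 S → |Z| = 1/|Y| = 528.3 Ω, ∠Z = −∠Y = -24.37°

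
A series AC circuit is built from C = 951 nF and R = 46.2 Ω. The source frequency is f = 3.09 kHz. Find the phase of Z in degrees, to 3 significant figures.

ω = 2πf = 19420 rad/s
X_C = 1/(ωC) = 54.2 Ω
Z = 46.2 − j54.2 Ω
|Z| = √(46.2² + 54.2²) = 71.2 Ω
∠Z = arctan(-54.2/46.2) = -49.5°

-49.5°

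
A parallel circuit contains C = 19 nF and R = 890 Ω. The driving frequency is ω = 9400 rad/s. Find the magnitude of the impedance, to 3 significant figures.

X_C = 1/(ωC) = 5600 Ω
Parallel: admittances add. Y = 1/R + jωC
Y = (0.00112 + j0.000179) S
|Y| = 0.00114 S → |Z| = 1/|Y| = 879 Ω, ∠Z = −∠Y = -9.03°

879 Ω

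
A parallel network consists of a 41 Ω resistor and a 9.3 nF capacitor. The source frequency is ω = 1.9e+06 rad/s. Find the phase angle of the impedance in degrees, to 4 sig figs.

-35.92°

X_C = 1/(ωC) = 56.59 Ω
Parallel: admittances add. Y = 1/R + jωC
Y = (0.02439 + j0.01767) S
|Y| = 0.03012 S → |Z| = 1/|Y| = 33.20 Ω, ∠Z = −∠Y = -35.92°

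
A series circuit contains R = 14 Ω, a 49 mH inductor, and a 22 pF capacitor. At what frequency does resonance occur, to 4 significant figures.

153.3 kHz

ω₀ = 1/√(LC) = 1/√(0.049 × 2.2e-11) = 963100 rad/s
f₀ = ω₀/(2π) = 153.3 kHz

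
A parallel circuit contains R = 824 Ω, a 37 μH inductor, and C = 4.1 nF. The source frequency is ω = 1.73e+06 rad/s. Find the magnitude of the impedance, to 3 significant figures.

116 Ω

X_L = ωL = 64.0 Ω
X_C = 1/(ωC) = 141 Ω
Parallel: admittances add. Y = 1/R + 1/(jωL) + jωC
Y = (0.00121 − j0.00853) S
|Y| = 0.00862 S → |Z| = 1/|Y| = 116 Ω, ∠Z = −∠Y = 81.9°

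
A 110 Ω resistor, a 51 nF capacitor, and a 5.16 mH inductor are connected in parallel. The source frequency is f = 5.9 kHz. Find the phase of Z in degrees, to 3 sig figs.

20.2°

ω = 2πf = 37070 rad/s
X_L = ωL = 191 Ω
X_C = 1/(ωC) = 529 Ω
Parallel: admittances add. Y = 1/R + 1/(jωL) + jωC
Y = (0.00909 − j0.00334) S
|Y| = 0.00968 S → |Z| = 1/|Y| = 103 Ω, ∠Z = −∠Y = 20.2°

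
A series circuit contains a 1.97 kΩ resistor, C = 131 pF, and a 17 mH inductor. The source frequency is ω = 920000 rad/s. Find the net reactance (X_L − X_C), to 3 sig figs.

X_L = ωL = 15600 Ω
X_C = 1/(ωC) = 8300 Ω
X = 15600 − 8300 = 7340 Ω

7340 Ω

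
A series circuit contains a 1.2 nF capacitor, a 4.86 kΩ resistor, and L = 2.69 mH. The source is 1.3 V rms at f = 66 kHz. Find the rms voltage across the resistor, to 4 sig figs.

ω = 2πf = 414700 rad/s
X_L = ωL = 1116 Ω
X_C = 1/(ωC) = 2010 Ω
Net reactance X = X_L − X_C = -894.0 Ω
Z = 4860 − j894.0 Ω
|Z| = √(4860² + 894.0²) = 4942 Ω
I = V/|Z| = 263.1 μA
V_R = I·|Z_R| = 0.0002631 × 4860 = 1.279 V

1.279 V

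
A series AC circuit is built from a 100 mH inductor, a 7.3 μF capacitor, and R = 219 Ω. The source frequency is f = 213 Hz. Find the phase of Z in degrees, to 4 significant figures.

8.179°

ω = 2πf = 1338 rad/s
X_L = ωL = 133.8 Ω
X_C = 1/(ωC) = 102.4 Ω
Net reactance X = X_L − X_C = 31.47 Ω
Z = 219.0 + j31.47 Ω
|Z| = √(219.0² + 31.47²) = 221.3 Ω
∠Z = arctan(31.47/219.0) = 8.179°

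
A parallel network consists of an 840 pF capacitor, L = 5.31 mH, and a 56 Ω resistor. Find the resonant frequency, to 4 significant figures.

ω₀ = 1/√(LC) = 1/√(0.00531 × 8.4e-10) = 473500 rad/s
f₀ = ω₀/(2π) = 75.36 kHz

75.36 kHz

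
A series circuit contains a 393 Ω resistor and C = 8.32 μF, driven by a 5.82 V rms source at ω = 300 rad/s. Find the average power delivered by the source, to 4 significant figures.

X_C = 1/(ωC) = 400.6 Ω
Z = 393.0 − j400.6 Ω
|Z| = √(393.0² + 400.6²) = 561.2 Ω
∠Z = arctan(-400.6/393.0) = -45.55°
I = V/|Z| = 10.37 mA
P = VI cos φ = 5.82 × 0.01037 × cos(-45.55°) = 42.26 mW

42.26 mW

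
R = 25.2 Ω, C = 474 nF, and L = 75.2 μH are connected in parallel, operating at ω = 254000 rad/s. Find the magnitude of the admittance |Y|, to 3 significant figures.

X_L = ωL = 19.1 Ω
X_C = 1/(ωC) = 8.31 Ω
Parallel: admittances add. Y = 1/R + 1/(jωL) + jωC
Y = (0.0397 + j0.0680) S
|Y| = 0.0788 S → |Z| = 1/|Y| = 12.7 Ω, ∠Z = −∠Y = -59.7°

78.8 mS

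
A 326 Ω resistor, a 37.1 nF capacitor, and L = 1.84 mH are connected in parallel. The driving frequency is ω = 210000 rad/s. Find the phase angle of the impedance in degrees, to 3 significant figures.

X_L = ωL = 386 Ω
X_C = 1/(ωC) = 128 Ω
Parallel: admittances add. Y = 1/R + 1/(jωL) + jωC
Y = (0.00307 + j0.00520) S
|Y| = 0.00604 S → |Z| = 1/|Y| = 166 Ω, ∠Z = −∠Y = -59.5°

-59.5°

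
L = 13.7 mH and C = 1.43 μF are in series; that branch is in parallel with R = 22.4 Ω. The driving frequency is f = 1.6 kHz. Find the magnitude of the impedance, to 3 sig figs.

21.3 Ω

ω = 2πf = 10050 rad/s
X_L = ωL = 138 Ω
X_C = 1/(ωC) = 69.6 Ω
Branch 1: Z₁ = R = 22.4 Ω
Branch 2 (series LC): Z₂ = j(X_L − X_C) = j68.2 Ω
Parallel: Z = Z₁Z₂/(Z₁+Z₂), |Z| = 21.3 Ω, ∠Z = 18.2°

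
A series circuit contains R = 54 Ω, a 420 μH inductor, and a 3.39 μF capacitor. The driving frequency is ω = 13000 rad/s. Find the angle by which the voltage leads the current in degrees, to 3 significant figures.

-17.7°

X_L = ωL = 5.46 Ω
X_C = 1/(ωC) = 22.7 Ω
Net reactance X = X_L − X_C = -17.2 Ω
Z = 54.0 − j17.2 Ω
|Z| = √(54.0² + 17.2²) = 56.7 Ω
∠Z = arctan(-17.2/54.0) = -17.7°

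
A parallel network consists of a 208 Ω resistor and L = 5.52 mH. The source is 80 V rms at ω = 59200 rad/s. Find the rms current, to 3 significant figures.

456 mA

X_L = ωL = 327 Ω
Parallel: admittances add. Y = 1/R + 1/(jωL)
Y = (0.00481 − j0.00306) S
|Y| = 0.00570 S → |Z| = 1/|Y| = 175 Ω, ∠Z = −∠Y = 32.5°
I = V/|Z| = 80/175 = 456 mA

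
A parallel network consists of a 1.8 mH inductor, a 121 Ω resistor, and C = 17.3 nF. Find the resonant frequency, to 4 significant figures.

ω₀ = 1/√(LC) = 1/√(0.0018 × 1.73e-08) = 179200 rad/s
f₀ = ω₀/(2π) = 28.52 kHz

28.52 kHz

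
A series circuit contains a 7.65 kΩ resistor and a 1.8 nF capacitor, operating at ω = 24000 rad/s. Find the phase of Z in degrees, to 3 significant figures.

-71.7°

X_C = 1/(ωC) = 23100 Ω
Z = 7650 − j23100 Ω
|Z| = √(7650² + 23100²) = 24400 Ω
∠Z = arctan(-23100/7650) = -71.7°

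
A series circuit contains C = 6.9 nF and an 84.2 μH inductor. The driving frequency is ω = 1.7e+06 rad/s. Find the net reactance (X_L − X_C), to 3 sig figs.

57.9 Ω

X_L = ωL = 143 Ω
X_C = 1/(ωC) = 85.3 Ω
X = 143 − 85.3 = 57.9 Ω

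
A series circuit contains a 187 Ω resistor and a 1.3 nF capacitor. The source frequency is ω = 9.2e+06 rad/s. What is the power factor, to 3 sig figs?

X_C = 1/(ωC) = 83.6 Ω
Z = 187 − j83.6 Ω
|Z| = √(187² + 83.6²) = 205 Ω
∠Z = arctan(-83.6/187) = -24.1°
cos φ = cos(-24.1°) = 0.913

0.913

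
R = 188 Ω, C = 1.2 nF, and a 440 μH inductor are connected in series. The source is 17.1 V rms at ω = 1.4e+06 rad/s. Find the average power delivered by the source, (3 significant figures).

1.54 W

X_L = ωL = 616 Ω
X_C = 1/(ωC) = 595 Ω
Net reactance X = X_L − X_C = 20.8 Ω
Z = 188 + j20.8 Ω
|Z| = √(188² + 20.8²) = 189 Ω
∠Z = arctan(20.8/188) = 6.30°
I = V/|Z| = 90.4 mA
P = VI cos φ = 17.1 × 0.0904 × cos(6.30°) = 1.54 W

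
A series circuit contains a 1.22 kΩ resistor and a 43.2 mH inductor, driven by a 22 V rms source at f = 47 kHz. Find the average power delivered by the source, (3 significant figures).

ω = 2πf = 295300 rad/s
X_L = ωL = 12800 Ω
Z = 1220 + j12800 Ω
|Z| = √(1220² + 12800²) = 12800 Ω
∠Z = arctan(12800/1220) = 84.5°
I = V/|Z| = 1.72 mA
P = VI cos φ = 22 × 0.00172 × cos(84.5°) = 3.60 mW

3.60 mW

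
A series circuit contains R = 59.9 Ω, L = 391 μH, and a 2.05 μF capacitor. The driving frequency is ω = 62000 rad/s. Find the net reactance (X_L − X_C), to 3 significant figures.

X_L = ωL = 24.2 Ω
X_C = 1/(ωC) = 7.87 Ω
X = 24.2 − 7.87 = 16.4 Ω

16.4 Ω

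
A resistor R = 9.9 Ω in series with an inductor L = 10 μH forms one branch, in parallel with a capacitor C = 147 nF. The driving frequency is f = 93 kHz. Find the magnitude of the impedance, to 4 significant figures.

ω = 2πf = 584300 rad/s
X_L = ωL = 5.843 Ω
X_C = 1/(ωC) = 11.64 Ω
Branch 1 (R+jX_L): Z₁ = 9.900 + j5.843 Ω, |Z₁| = 11.50 Ω
Branch 2 (−jX_C): Z₂ = −j11.64 Ω
Parallel: Z = Z₁Z₂/(Z₁+Z₂), |Z| = 11.66 Ω, ∠Z = -29.09°

11.66 Ω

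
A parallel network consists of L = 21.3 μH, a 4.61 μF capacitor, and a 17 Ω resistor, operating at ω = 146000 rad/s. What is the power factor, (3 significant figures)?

0.165

X_L = ωL = 3.11 Ω
X_C = 1/(ωC) = 1.49 Ω
Parallel: admittances add. Y = 1/R + 1/(jωL) + jωC
Y = (0.0588 + j0.351) S
|Y| = 0.356 S → |Z| = 1/|Y| = 2.81 Ω, ∠Z = −∠Y = -80.5°
cos φ = cos(-80.5°) = 0.165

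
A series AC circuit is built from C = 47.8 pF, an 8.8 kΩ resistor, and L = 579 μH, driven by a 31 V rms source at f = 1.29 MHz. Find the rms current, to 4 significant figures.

3.425 mA

ω = 2πf = 8.105e+06 rad/s
X_L = ωL = 4693 Ω
X_C = 1/(ωC) = 2581 Ω
Net reactance X = X_L − X_C = 2112 Ω
Z = 8800 + j2112 Ω
|Z| = √(8800² + 2112²) = 9050 Ω
I = V/|Z| = 31/9050 = 3.425 mA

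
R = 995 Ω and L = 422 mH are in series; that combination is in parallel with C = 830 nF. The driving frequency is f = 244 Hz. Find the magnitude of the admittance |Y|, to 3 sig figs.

1.08 mS

ω = 2πf = 1533 rad/s
X_L = ωL = 647 Ω
X_C = 1/(ωC) = 786 Ω
Branch 1 (R+jX_L): Z₁ = 995 + j647 Ω, |Z₁| = 1190 Ω
Branch 2 (−jX_C): Z₂ = −j786 Ω
Parallel: Z = Z₁Z₂/(Z₁+Z₂), |Z| = 928 Ω, ∠Z = -49.0°
|Y| = 1/|Z| = 1.08 mS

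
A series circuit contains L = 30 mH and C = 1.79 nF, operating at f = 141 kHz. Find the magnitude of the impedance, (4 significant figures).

ω = 2πf = 885900 rad/s
X_L = ωL = 26580 Ω
X_C = 1/(ωC) = 630.6 Ω
Net reactance X = X_L − X_C = 25950 Ω
Z = j25950 Ω
|Z| = √(0² + 25950²) = 25950 Ω

25950 Ω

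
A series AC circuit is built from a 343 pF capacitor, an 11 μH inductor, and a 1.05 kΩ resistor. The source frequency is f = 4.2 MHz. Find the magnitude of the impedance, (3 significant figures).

ω = 2πf = 2.639e+07 rad/s
X_L = ωL = 290 Ω
X_C = 1/(ωC) = 110 Ω
Net reactance X = X_L − X_C = 180 Ω
Z = 1050 + j180 Ω
|Z| = √(1050² + 180²) = 1070 Ω

1070 Ω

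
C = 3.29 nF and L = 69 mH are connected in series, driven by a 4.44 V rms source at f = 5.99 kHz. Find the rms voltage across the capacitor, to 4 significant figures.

ω = 2πf = 37640 rad/s
X_L = ωL = 2597 Ω
X_C = 1/(ωC) = 8076 Ω
Net reactance X = X_L − X_C = -5479 Ω
Z = − j5479 Ω
|Z| = √(0² + 5479²) = 5479 Ω
I = V/|Z| = 810.3 μA
V_C = I·|Z_C| = 0.0008103 × 8076 = 6.544 V

6.544 V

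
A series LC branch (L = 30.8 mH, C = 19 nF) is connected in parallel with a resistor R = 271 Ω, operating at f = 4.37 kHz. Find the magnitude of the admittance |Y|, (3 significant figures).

3.81 mS

ω = 2πf = 27460 rad/s
X_L = ωL = 846 Ω
X_C = 1/(ωC) = 1920 Ω
Branch 1: Z₁ = R = 271 Ω
Branch 2 (series LC): Z₂ = j(X_L − X_C) = −j1070 Ω
Parallel: Z = Z₁Z₂/(Z₁+Z₂), |Z| = 263 Ω, ∠Z = -14.2°
|Y| = 1/|Z| = 3.81 mS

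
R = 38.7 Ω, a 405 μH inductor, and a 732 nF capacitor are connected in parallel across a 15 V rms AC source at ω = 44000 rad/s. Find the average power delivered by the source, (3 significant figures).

5.81 W

X_L = ωL = 17.8 Ω
X_C = 1/(ωC) = 31.0 Ω
Parallel: admittances add. Y = 1/R + 1/(jωL) + jωC
Y = (0.0258 − j0.0239) S
|Y| = 0.0352 S → |Z| = 1/|Y| = 28.4 Ω, ∠Z = −∠Y = 42.8°
I = V/|Z| = 528 mA
P = VI cos φ = 15 × 0.528 × cos(42.8°) = 5.81 W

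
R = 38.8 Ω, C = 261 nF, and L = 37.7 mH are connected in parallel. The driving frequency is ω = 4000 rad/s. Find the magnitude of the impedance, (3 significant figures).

37.9 Ω

X_L = ωL = 151 Ω
X_C = 1/(ωC) = 958 Ω
Parallel: admittances add. Y = 1/R + 1/(jωL) + jωC
Y = (0.0258 − j0.00559) S
|Y| = 0.0264 S → |Z| = 1/|Y| = 37.9 Ω, ∠Z = −∠Y = 12.2°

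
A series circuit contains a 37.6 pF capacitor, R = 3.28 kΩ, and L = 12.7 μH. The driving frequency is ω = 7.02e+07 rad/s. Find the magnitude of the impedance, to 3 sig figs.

X_L = ωL = 892 Ω
X_C = 1/(ωC) = 379 Ω
Net reactance X = X_L − X_C = 513 Ω
Z = 3280 + j513 Ω
|Z| = √(3280² + 513²) = 3320 Ω

3320 Ω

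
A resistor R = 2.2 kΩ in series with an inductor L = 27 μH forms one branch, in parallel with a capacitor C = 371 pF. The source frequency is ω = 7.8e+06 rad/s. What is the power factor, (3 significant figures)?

0.156

X_L = ωL = 211 Ω
X_C = 1/(ωC) = 346 Ω
Branch 1 (R+jX_L): Z₁ = 2200 + j211 Ω, |Z₁| = 2210 Ω
Branch 2 (−jX_C): Z₂ = −j346 Ω
Parallel: Z = Z₁Z₂/(Z₁+Z₂), |Z| = 346 Ω, ∠Z = -81.0°
cos φ = cos(-81.0°) = 0.156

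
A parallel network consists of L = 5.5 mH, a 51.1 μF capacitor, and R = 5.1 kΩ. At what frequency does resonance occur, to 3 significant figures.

300 Hz

ω₀ = 1/√(LC) = 1/√(0.0055 × 5.11e-05) = 1886 rad/s
f₀ = ω₀/(2π) = 300 Hz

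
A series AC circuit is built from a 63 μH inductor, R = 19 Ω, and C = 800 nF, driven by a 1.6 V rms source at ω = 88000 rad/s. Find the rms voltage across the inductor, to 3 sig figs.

X_L = ωL = 5.54 Ω
X_C = 1/(ωC) = 14.2 Ω
Net reactance X = X_L − X_C = -8.66 Ω
Z = 19.0 − j8.66 Ω
|Z| = √(19.0² + 8.66²) = 20.9 Ω
I = V/|Z| = 76.6 mA
V_L = I·|Z_L| = 0.0766 × 5.54 = 0.425 V

0.425 V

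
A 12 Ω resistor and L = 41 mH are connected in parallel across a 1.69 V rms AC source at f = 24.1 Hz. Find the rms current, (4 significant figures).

306.5 mA

ω = 2πf = 151.4 rad/s
X_L = ωL = 6.208 Ω
Parallel: admittances add. Y = 1/R + 1/(jωL)
Y = (0.08333 − j0.1611) S
|Y| = 0.1814 S → |Z| = 1/|Y| = 5.514 Ω, ∠Z = −∠Y = 62.64°
I = V/|Z| = 1.69/5.514 = 306.5 mA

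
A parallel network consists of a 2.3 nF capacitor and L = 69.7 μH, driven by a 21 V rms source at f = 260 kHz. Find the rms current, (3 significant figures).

106 mA

ω = 2πf = 1.634e+06 rad/s
X_L = ωL = 114 Ω
X_C = 1/(ωC) = 266 Ω
Parallel: admittances add. Y = 1/(jωL) + jωC
Y = (0 − j0.00503) S
|Y| = 0.00503 S → |Z| = 1/|Y| = 199 Ω, ∠Z = −∠Y = 90.0°
I = V/|Z| = 21/199 = 106 mA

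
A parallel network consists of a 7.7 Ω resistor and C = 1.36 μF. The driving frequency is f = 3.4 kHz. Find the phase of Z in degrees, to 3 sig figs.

-12.6°

ω = 2πf = 21360 rad/s
X_C = 1/(ωC) = 34.4 Ω
Parallel: admittances add. Y = 1/R + jωC
Y = (0.130 + j0.0291) S
|Y| = 0.133 S → |Z| = 1/|Y| = 7.51 Ω, ∠Z = −∠Y = -12.6°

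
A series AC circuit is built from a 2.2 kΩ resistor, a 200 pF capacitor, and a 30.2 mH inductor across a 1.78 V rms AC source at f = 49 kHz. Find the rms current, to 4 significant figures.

244.4 μA

ω = 2πf = 307900 rad/s
X_L = ωL = 9298 Ω
X_C = 1/(ωC) = 16240 Ω
Net reactance X = X_L − X_C = -6942 Ω
Z = 2200 − j6942 Ω
|Z| = √(2200² + 6942²) = 7283 Ω
I = V/|Z| = 1.78/7283 = 244.4 μA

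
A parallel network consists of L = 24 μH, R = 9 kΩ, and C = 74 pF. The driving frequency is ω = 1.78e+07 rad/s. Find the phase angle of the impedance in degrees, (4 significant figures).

83.80°

X_L = ωL = 427.2 Ω
X_C = 1/(ωC) = 759.2 Ω
Parallel: admittances add. Y = 1/R + 1/(jωL) + jωC
Y = (0.0001111 − j0.001024) S
|Y| = 0.001030 S → |Z| = 1/|Y| = 971.2 Ω, ∠Z = −∠Y = 83.80°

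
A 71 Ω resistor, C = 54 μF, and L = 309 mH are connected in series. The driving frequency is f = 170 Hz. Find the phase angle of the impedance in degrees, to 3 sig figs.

ω = 2πf = 1068 rad/s
X_L = ωL = 330 Ω
X_C = 1/(ωC) = 17.3 Ω
Net reactance X = X_L − X_C = 313 Ω
Z = 71.0 + j313 Ω
|Z| = √(71.0² + 313²) = 321 Ω
∠Z = arctan(313/71.0) = 77.2°

77.2°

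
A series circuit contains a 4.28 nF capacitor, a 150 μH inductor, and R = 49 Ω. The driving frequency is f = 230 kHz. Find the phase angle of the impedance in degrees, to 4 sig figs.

48.35°

ω = 2πf = 1.445e+06 rad/s
X_L = ωL = 216.8 Ω
X_C = 1/(ωC) = 161.7 Ω
Net reactance X = X_L − X_C = 55.09 Ω
Z = 49.00 + j55.09 Ω
|Z| = √(49.00² + 55.09²) = 73.73 Ω
∠Z = arctan(55.09/49.00) = 48.35°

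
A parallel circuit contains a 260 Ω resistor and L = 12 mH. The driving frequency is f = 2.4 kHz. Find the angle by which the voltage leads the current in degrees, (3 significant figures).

ω = 2πf = 15080 rad/s
X_L = ωL = 181 Ω
Parallel: admittances add. Y = 1/R + 1/(jωL)
Y = (0.00385 − j0.00553) S
|Y| = 0.00673 S → |Z| = 1/|Y| = 149 Ω, ∠Z = −∠Y = 55.2°

55.2°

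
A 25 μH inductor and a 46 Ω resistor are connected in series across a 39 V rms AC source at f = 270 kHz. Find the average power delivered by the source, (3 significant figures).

ω = 2πf = 1.696e+06 rad/s
X_L = ωL = 42.4 Ω
Z = 46.0 + j42.4 Ω
|Z| = √(46.0² + 42.4²) = 62.6 Ω
∠Z = arctan(42.4/46.0) = 42.7°
I = V/|Z| = 623 mA
P = VI cos φ = 39 × 0.623 × cos(42.7°) = 17.9 W

17.9 W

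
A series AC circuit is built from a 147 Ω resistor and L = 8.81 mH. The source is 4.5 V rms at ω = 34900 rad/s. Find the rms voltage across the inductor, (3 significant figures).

X_L = ωL = 307 Ω
Z = 147 + j307 Ω
|Z| = √(147² + 307²) = 341 Ω
I = V/|Z| = 13.2 mA
V_L = I·|Z_L| = 0.0132 × 307 = 4.06 V

4.06 V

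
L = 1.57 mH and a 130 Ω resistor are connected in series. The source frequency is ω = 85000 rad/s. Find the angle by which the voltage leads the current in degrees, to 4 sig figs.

X_L = ωL = 133.4 Ω
Z = 130.0 + j133.4 Ω
|Z| = √(130.0² + 133.4²) = 186.3 Ω
∠Z = arctan(133.4/130.0) = 45.75°

45.75°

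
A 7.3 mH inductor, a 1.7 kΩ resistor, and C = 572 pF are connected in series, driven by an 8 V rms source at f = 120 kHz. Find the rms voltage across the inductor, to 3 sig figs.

ω = 2πf = 754000 rad/s
X_L = ωL = 5500 Ω
X_C = 1/(ωC) = 2320 Ω
Net reactance X = X_L − X_C = 3190 Ω
Z = 1700 + j3190 Ω
|Z| = √(1700² + 3190²) = 3610 Ω
I = V/|Z| = 2.22 mA
V_L = I·|Z_L| = 0.00222 × 5500 = 12.2 V

12.2 V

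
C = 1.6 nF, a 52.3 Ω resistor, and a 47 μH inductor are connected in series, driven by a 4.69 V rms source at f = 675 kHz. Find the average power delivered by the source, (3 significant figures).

212 mW

ω = 2πf = 4.241e+06 rad/s
X_L = ωL = 199 Ω
X_C = 1/(ωC) = 147 Ω
Net reactance X = X_L − X_C = 52.0 Ω
Z = 52.3 + j52.0 Ω
|Z| = √(52.3² + 52.0²) = 73.7 Ω
∠Z = arctan(52.0/52.3) = 44.8°
I = V/|Z| = 63.6 mA
P = VI cos φ = 4.69 × 0.0636 × cos(44.8°) = 212 mW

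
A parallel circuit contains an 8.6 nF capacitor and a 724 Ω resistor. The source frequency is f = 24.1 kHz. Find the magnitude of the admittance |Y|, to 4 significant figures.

ω = 2πf = 151400 rad/s
X_C = 1/(ωC) = 767.9 Ω
Parallel: admittances add. Y = 1/R + jωC
Y = (0.001381 + j0.001302) S
|Y| = 0.001898 S → |Z| = 1/|Y| = 526.8 Ω, ∠Z = −∠Y = -43.31°

1.898 mS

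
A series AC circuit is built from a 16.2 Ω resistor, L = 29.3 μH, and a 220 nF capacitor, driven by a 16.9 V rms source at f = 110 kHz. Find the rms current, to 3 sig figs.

797 mA

ω = 2πf = 691200 rad/s
X_L = ωL = 20.3 Ω
X_C = 1/(ωC) = 6.58 Ω
Net reactance X = X_L − X_C = 13.7 Ω
Z = 16.2 + j13.7 Ω
|Z| = √(16.2² + 13.7²) = 21.2 Ω
I = V/|Z| = 16.9/21.2 = 797 mA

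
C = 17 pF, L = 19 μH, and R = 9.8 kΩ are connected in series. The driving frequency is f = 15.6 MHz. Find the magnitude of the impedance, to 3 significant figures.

9880 Ω

ω = 2πf = 9.802e+07 rad/s
X_L = ωL = 1860 Ω
X_C = 1/(ωC) = 600 Ω
Net reactance X = X_L − X_C = 1260 Ω
Z = 9800 + j1260 Ω
|Z| = √(9800² + 1260²) = 9880 Ω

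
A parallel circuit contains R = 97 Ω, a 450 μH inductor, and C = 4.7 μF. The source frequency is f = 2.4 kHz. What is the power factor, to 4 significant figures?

0.1336

ω = 2πf = 15080 rad/s
X_L = ωL = 6.786 Ω
X_C = 1/(ωC) = 14.11 Ω
Parallel: admittances add. Y = 1/R + 1/(jωL) + jωC
Y = (0.01031 − j0.07649) S
|Y| = 0.07718 S → |Z| = 1/|Y| = 12.96 Ω, ∠Z = −∠Y = 82.32°
cos φ = cos(82.32°) = 0.1336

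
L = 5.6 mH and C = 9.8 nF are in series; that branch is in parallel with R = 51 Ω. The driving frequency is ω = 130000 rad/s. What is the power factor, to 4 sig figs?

0.7448

X_L = ωL = 728.0 Ω
X_C = 1/(ωC) = 784.9 Ω
Branch 1: Z₁ = R = 51.00 Ω
Branch 2 (series LC): Z₂ = j(X_L − X_C) = −j56.93 Ω
Parallel: Z = Z₁Z₂/(Z₁+Z₂), |Z| = 37.99 Ω, ∠Z = -41.86°
cos φ = cos(-41.86°) = 0.7448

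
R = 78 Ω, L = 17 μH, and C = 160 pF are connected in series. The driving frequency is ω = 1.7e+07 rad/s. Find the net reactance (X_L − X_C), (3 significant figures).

-78.6 Ω

X_L = ωL = 289 Ω
X_C = 1/(ωC) = 368 Ω
X = 289 − 368 = -78.6 Ω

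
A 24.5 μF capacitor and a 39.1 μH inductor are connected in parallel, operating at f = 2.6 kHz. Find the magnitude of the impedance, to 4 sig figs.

ω = 2πf = 16340 rad/s
X_L = ωL = 0.6387 Ω
X_C = 1/(ωC) = 2.499 Ω
Parallel: admittances add. Y = 1/(jωL) + jωC
Y = (0 − j1.165) S
|Y| = 1.165 S → |Z| = 1/|Y| = 0.8581 Ω, ∠Z = −∠Y = 90.00°

0.8581 Ω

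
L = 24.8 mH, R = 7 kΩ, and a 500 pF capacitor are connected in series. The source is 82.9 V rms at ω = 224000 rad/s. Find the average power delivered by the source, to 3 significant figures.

797 mW

X_L = ωL = 5560 Ω
X_C = 1/(ωC) = 8930 Ω
Net reactance X = X_L − X_C = -3370 Ω
Z = 7000 − j3370 Ω
|Z| = √(7000² + 3370²) = 7770 Ω
∠Z = arctan(-3370/7000) = -25.7°
I = V/|Z| = 10.7 mA
P = VI cos φ = 82.9 × 0.0107 × cos(-25.7°) = 797 mW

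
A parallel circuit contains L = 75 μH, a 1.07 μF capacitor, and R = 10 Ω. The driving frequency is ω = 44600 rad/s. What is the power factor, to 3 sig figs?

0.370

X_L = ωL = 3.34 Ω
X_C = 1/(ωC) = 21.0 Ω
Parallel: admittances add. Y = 1/R + 1/(jωL) + jωC
Y = (0.100 − j0.251) S
|Y| = 0.270 S → |Z| = 1/|Y| = 3.70 Ω, ∠Z = −∠Y = 68.3°
cos φ = cos(68.3°) = 0.370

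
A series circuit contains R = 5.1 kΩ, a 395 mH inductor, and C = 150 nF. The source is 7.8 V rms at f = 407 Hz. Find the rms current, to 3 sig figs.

1.46 mA

ω = 2πf = 2557 rad/s
X_L = ωL = 1010 Ω
X_C = 1/(ωC) = 2610 Ω
Net reactance X = X_L − X_C = -1600 Ω
Z = 5100 − j1600 Ω
|Z| = √(5100² + 1600²) = 5340 Ω
I = V/|Z| = 7.8/5340 = 1.46 mA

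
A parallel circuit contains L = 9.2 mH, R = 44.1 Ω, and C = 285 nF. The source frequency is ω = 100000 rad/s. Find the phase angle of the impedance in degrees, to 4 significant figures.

X_L = ωL = 920.0 Ω
X_C = 1/(ωC) = 35.09 Ω
Parallel: admittances add. Y = 1/R + 1/(jωL) + jωC
Y = (0.02268 + j0.02741) S
|Y| = 0.03558 S → |Z| = 1/|Y| = 28.11 Ω, ∠Z = −∠Y = -50.40°

-50.40°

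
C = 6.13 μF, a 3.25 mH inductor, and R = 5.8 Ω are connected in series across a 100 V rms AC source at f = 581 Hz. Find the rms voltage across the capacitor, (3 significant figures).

ω = 2πf = 3651 rad/s
X_L = ωL = 11.9 Ω
X_C = 1/(ωC) = 44.7 Ω
Net reactance X = X_L − X_C = -32.8 Ω
Z = 5.80 − j32.8 Ω
|Z| = √(5.80² + 32.8²) = 33.3 Ω
I = V/|Z| = 3.00 A
V_C = I·|Z_C| = 3.00 × 44.7 = 134 V

134 V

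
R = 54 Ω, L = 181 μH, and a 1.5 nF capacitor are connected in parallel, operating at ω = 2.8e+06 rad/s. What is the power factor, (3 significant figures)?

0.993

X_L = ωL = 507 Ω
X_C = 1/(ωC) = 238 Ω
Parallel: admittances add. Y = 1/R + 1/(jωL) + jωC
Y = (0.0185 + j0.00223) S
|Y| = 0.0187 S → |Z| = 1/|Y| = 53.6 Ω, ∠Z = −∠Y = -6.86°
cos φ = cos(-6.86°) = 0.993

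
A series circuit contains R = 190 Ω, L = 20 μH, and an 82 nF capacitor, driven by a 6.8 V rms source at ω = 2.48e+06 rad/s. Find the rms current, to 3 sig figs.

X_L = ωL = 49.6 Ω
X_C = 1/(ωC) = 4.92 Ω
Net reactance X = X_L − X_C = 44.7 Ω
Z = 190 + j44.7 Ω
|Z| = √(190² + 44.7²) = 195 Ω
I = V/|Z| = 6.8/195 = 34.8 mA

34.8 mA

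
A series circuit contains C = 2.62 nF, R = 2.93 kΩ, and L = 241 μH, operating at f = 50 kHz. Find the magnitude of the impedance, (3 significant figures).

3140 Ω

ω = 2πf = 314200 rad/s
X_L = ωL = 75.7 Ω
X_C = 1/(ωC) = 1210 Ω
Net reactance X = X_L − X_C = -1140 Ω
Z = 2930 − j1140 Ω
|Z| = √(2930² + 1140²) = 3140 Ω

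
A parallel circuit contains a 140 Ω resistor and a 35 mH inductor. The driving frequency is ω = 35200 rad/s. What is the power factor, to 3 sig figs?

0.994

X_L = ωL = 1230 Ω
Parallel: admittances add. Y = 1/R + 1/(jωL)
Y = (0.00714 − j0.000812) S
|Y| = 0.00719 S → |Z| = 1/|Y| = 139 Ω, ∠Z = −∠Y = 6.48°
cos φ = cos(6.48°) = 0.994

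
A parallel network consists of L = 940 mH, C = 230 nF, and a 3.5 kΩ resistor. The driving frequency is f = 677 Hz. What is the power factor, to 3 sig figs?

ω = 2πf = 4254 rad/s
X_L = ωL = 4000 Ω
X_C = 1/(ωC) = 1020 Ω
Parallel: admittances add. Y = 1/R + 1/(jωL) + jωC
Y = (0.000286 + j0.000728) S
|Y| = 0.000782 S → |Z| = 1/|Y| = 1280 Ω, ∠Z = −∠Y = -68.6°
cos φ = cos(-68.6°) = 0.365

0.365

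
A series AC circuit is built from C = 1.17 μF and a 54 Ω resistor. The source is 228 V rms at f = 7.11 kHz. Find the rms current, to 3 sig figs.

ω = 2πf = 44670 rad/s
X_C = 1/(ωC) = 19.1 Ω
Z = 54.0 − j19.1 Ω
|Z| = √(54.0² + 19.1²) = 57.3 Ω
I = V/|Z| = 228/57.3 = 3.98 A

3.98 A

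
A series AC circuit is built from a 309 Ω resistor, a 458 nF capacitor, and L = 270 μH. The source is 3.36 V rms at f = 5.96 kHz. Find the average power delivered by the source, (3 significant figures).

ω = 2πf = 37450 rad/s
X_L = ωL = 10.1 Ω
X_C = 1/(ωC) = 58.3 Ω
Net reactance X = X_L − X_C = -48.2 Ω
Z = 309 − j48.2 Ω
|Z| = √(309² + 48.2²) = 313 Ω
∠Z = arctan(-48.2/309) = -8.86°
I = V/|Z| = 10.7 mA
P = VI cos φ = 3.36 × 0.0107 × cos(-8.86°) = 35.7 mW

35.7 mW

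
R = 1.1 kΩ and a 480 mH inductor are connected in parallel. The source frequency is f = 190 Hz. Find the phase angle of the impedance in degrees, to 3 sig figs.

ω = 2πf = 1194 rad/s
X_L = ωL = 573 Ω
Parallel: admittances add. Y = 1/R + 1/(jωL)
Y = (0.000909 − j0.00175) S
|Y| = 0.00197 S → |Z| = 1/|Y| = 508 Ω, ∠Z = −∠Y = 62.5°

62.5°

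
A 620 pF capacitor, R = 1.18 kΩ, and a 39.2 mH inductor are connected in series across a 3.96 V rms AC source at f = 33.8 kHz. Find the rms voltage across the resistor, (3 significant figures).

ω = 2πf = 212400 rad/s
X_L = ωL = 8320 Ω
X_C = 1/(ωC) = 7590 Ω
Net reactance X = X_L − X_C = 730 Ω
Z = 1180 + j730 Ω
|Z| = √(1180² + 730²) = 1390 Ω
I = V/|Z| = 2.85 mA
V_R = I·|Z_R| = 0.00285 × 1180 = 3.37 V

3.37 V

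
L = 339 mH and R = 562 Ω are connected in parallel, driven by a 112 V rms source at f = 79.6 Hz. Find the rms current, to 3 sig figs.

690 mA

ω = 2πf = 500.1 rad/s
X_L = ωL = 170 Ω
Parallel: admittances add. Y = 1/R + 1/(jωL)
Y = (0.00178 − j0.00590) S
|Y| = 0.00616 S → |Z| = 1/|Y| = 162 Ω, ∠Z = −∠Y = 73.2°
I = V/|Z| = 112/162 = 690 mA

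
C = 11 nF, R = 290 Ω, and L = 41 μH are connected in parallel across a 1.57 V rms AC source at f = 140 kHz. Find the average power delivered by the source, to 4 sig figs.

8.500 mW

ω = 2πf = 879600 rad/s
X_L = ωL = 36.07 Ω
X_C = 1/(ωC) = 103.3 Ω
Parallel: admittances add. Y = 1/R + 1/(jωL) + jωC
Y = (0.003448 − j0.01805) S
|Y| = 0.01838 S → |Z| = 1/|Y| = 54.41 Ω, ∠Z = −∠Y = 79.19°
I = V/|Z| = 28.85 mA
P = VI cos φ = 1.57 × 0.02885 × cos(79.19°) = 8.500 mW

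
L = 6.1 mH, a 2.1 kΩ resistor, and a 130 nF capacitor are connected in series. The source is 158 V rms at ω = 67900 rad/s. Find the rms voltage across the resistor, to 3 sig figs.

156 V

X_L = ωL = 414 Ω
X_C = 1/(ωC) = 113 Ω
Net reactance X = X_L − X_C = 301 Ω
Z = 2100 + j301 Ω
|Z| = √(2100² + 301²) = 2120 Ω
I = V/|Z| = 74.5 mA
V_R = I·|Z_R| = 0.0745 × 2100 = 156 V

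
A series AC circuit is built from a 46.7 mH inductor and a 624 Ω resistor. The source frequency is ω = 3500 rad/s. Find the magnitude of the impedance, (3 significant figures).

X_L = ωL = 163 Ω
Z = 624 + j163 Ω
|Z| = √(624² + 163²) = 645 Ω

645 Ω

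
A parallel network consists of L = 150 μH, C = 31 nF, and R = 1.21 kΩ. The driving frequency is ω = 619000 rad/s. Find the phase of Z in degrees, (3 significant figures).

X_L = ωL = 92.8 Ω
X_C = 1/(ωC) = 52.1 Ω
Parallel: admittances add. Y = 1/R + 1/(jωL) + jωC
Y = (0.000826 + j0.00842) S
|Y| = 0.00846 S → |Z| = 1/|Y| = 118 Ω, ∠Z = −∠Y = -84.4°

-84.4°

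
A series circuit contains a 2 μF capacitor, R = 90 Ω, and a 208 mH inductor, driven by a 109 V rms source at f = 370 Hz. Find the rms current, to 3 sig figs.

ω = 2πf = 2325 rad/s
X_L = ωL = 484 Ω
X_C = 1/(ωC) = 215 Ω
Net reactance X = X_L − X_C = 268 Ω
Z = 90.0 + j268 Ω
|Z| = √(90.0² + 268²) = 283 Ω
I = V/|Z| = 109/283 = 385 mA

385 mA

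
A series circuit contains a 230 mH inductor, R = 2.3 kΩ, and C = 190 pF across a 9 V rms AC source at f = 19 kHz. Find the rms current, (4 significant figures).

ω = 2πf = 119400 rad/s
X_L = ωL = 27460 Ω
X_C = 1/(ωC) = 44090 Ω
Net reactance X = X_L − X_C = -16630 Ω
Z = 2300 − j16630 Ω
|Z| = √(2300² + 16630²) = 16790 Ω
I = V/|Z| = 9/16790 = 536.1 μA

536.1 μA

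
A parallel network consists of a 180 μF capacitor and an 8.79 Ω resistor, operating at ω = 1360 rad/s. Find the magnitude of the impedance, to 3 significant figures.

3.70 Ω

X_C = 1/(ωC) = 4.08 Ω
Parallel: admittances add. Y = 1/R + jωC
Y = (0.114 + j0.245) S
|Y| = 0.270 S → |Z| = 1/|Y| = 3.70 Ω, ∠Z = −∠Y = -65.1°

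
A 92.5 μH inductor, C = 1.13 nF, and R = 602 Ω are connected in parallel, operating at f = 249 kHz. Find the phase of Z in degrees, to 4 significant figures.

ω = 2πf = 1.565e+06 rad/s
X_L = ωL = 144.7 Ω
X_C = 1/(ωC) = 565.6 Ω
Parallel: admittances add. Y = 1/R + 1/(jωL) + jωC
Y = (0.001661 − j0.005142) S
|Y| = 0.005404 S → |Z| = 1/|Y| = 185.1 Ω, ∠Z = −∠Y = 72.10°

72.10°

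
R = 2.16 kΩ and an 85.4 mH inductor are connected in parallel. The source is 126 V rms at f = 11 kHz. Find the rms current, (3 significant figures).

ω = 2πf = 69120 rad/s
X_L = ωL = 5900 Ω
Parallel: admittances add. Y = 1/R + 1/(jωL)
Y = (0.000463 − j0.000169) S
|Y| = 0.000493 S → |Z| = 1/|Y| = 2030 Ω, ∠Z = −∠Y = 20.1°
I = V/|Z| = 126/2030 = 62.1 mA

62.1 mA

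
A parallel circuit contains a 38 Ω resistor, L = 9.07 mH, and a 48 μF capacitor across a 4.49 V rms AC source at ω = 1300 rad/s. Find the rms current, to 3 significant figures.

X_L = ωL = 11.8 Ω
X_C = 1/(ωC) = 16.0 Ω
Parallel: admittances add. Y = 1/R + 1/(jωL) + jωC
Y = (0.0263 − j0.0224) S
|Y| = 0.0346 S → |Z| = 1/|Y| = 28.9 Ω, ∠Z = −∠Y = 40.4°
I = V/|Z| = 4.49/28.9 = 155 mA

155 mA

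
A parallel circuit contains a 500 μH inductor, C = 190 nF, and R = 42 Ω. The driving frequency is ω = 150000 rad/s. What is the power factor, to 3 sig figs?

0.843

X_L = ωL = 75.0 Ω
X_C = 1/(ωC) = 35.1 Ω
Parallel: admittances add. Y = 1/R + 1/(jωL) + jωC
Y = (0.0238 + j0.0152) S
|Y| = 0.0282 S → |Z| = 1/|Y| = 35.4 Ω, ∠Z = −∠Y = -32.5°
cos φ = cos(-32.5°) = 0.843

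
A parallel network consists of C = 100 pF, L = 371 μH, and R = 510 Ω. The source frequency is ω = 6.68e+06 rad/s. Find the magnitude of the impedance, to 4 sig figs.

505.4 Ω

X_L = ωL = 2478 Ω
X_C = 1/(ωC) = 1497 Ω
Parallel: admittances add. Y = 1/R + 1/(jωL) + jωC
Y = (0.001961 + j0.0002645) S
|Y| = 0.001979 S → |Z| = 1/|Y| = 505.4 Ω, ∠Z = −∠Y = -7.682°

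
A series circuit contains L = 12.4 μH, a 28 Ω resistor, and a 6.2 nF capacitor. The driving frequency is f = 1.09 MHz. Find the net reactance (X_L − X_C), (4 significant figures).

61.37 Ω

ω = 2πf = 6.849e+06 rad/s
X_L = ωL = 84.92 Ω
X_C = 1/(ωC) = 23.55 Ω
X = 84.92 − 23.55 = 61.37 Ω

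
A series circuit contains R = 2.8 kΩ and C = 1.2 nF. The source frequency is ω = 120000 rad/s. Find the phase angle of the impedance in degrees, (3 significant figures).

X_C = 1/(ωC) = 6940 Ω
Z = 2800 − j6940 Ω
|Z| = √(2800² + 6940²) = 7490 Ω
∠Z = arctan(-6940/2800) = -68.0°

-68.0°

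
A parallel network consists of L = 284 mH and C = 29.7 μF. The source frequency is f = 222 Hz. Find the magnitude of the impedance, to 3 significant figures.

25.7 Ω

ω = 2πf = 1395 rad/s
X_L = ωL = 396 Ω
X_C = 1/(ωC) = 24.1 Ω
Parallel: admittances add. Y = 1/(jωL) + jωC
Y = (0 + j0.0389) S
|Y| = 0.0389 S → |Z| = 1/|Y| = 25.7 Ω, ∠Z = −∠Y = -90.0°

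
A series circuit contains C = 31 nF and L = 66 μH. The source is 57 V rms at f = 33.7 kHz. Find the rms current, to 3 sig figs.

412 mA

ω = 2πf = 211700 rad/s
X_L = ωL = 14.0 Ω
X_C = 1/(ωC) = 152 Ω
Net reactance X = X_L − X_C = -138 Ω
Z = − j138 Ω
|Z| = √(0² + 138²) = 138 Ω
I = V/|Z| = 57/138 = 412 mA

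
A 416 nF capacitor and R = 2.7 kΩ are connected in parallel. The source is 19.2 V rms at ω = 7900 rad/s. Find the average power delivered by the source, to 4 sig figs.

136.5 mW

X_C = 1/(ωC) = 304.3 Ω
Parallel: admittances add. Y = 1/R + jωC
Y = (0.0003704 + j0.003286) S
|Y| = 0.003307 S → |Z| = 1/|Y| = 302.4 Ω, ∠Z = −∠Y = -83.57°
I = V/|Z| = 63.50 mA
P = VI cos φ = 19.2 × 0.06350 × cos(-83.57°) = 136.5 mW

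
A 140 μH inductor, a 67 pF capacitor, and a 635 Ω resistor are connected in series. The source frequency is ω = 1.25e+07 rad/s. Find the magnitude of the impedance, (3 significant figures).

X_L = ωL = 1750 Ω
X_C = 1/(ωC) = 1190 Ω
Net reactance X = X_L − X_C = 556 Ω
Z = 635 + j556 Ω
|Z| = √(635² + 556²) = 844 Ω

844 Ω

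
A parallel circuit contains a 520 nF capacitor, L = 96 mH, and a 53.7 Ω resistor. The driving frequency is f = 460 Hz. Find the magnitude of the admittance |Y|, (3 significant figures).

ω = 2πf = 2890 rad/s
X_L = ωL = 277 Ω
X_C = 1/(ωC) = 665 Ω
Parallel: admittances add. Y = 1/R + 1/(jωL) + jωC
Y = (0.0186 − j0.00210) S
|Y| = 0.0187 S → |Z| = 1/|Y| = 53.4 Ω, ∠Z = −∠Y = 6.44°

18.7 mS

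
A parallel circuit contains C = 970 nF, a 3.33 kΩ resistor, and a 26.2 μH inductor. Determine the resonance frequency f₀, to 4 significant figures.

ω₀ = 1/√(LC) = 1/√(2.62e-05 × 9.7e-07) = 198400 rad/s
f₀ = ω₀/(2π) = 31.57 kHz

31.57 kHz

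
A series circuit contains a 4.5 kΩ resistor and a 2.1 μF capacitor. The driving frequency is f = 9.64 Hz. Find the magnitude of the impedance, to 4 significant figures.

9059 Ω

ω = 2πf = 60.57 rad/s
X_C = 1/(ωC) = 7862 Ω
Z = 4500 − j7862 Ω
|Z| = √(4500² + 7862²) = 9059 Ω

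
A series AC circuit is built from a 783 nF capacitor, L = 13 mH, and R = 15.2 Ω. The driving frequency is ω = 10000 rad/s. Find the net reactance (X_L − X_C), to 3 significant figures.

X_L = ωL = 130 Ω
X_C = 1/(ωC) = 128 Ω
X = 130 − 128 = 2.29 Ω

2.29 Ω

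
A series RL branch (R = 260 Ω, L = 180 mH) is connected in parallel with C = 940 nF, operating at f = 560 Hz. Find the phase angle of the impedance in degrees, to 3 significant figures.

-74.2°

ω = 2πf = 3519 rad/s
X_L = ωL = 633 Ω
X_C = 1/(ωC) = 302 Ω
Branch 1 (R+jX_L): Z₁ = 260 + j633 Ω, |Z₁| = 685 Ω
Branch 2 (−jX_C): Z₂ = −j302 Ω
Parallel: Z = Z₁Z₂/(Z₁+Z₂), |Z| = 492 Ω, ∠Z = -74.2°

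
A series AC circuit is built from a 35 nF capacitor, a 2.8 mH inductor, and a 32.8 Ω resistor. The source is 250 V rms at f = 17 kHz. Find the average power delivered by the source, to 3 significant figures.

ω = 2πf = 106800 rad/s
X_L = ωL = 299 Ω
X_C = 1/(ωC) = 267 Ω
Net reactance X = X_L − X_C = 31.6 Ω
Z = 32.8 + j31.6 Ω
|Z| = √(32.8² + 31.6²) = 45.5 Ω
∠Z = arctan(31.6/32.8) = 43.9°
I = V/|Z| = 5.49 A
P = VI cos φ = 250 × 5.49 × cos(43.9°) = 988 W

988 W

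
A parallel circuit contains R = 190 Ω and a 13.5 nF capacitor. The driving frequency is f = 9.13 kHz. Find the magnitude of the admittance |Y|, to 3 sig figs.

ω = 2πf = 57370 rad/s
X_C = 1/(ωC) = 1290 Ω
Parallel: admittances add. Y = 1/R + jωC
Y = (0.00526 + j0.000774) S
|Y| = 0.00532 S → |Z| = 1/|Y| = 188 Ω, ∠Z = −∠Y = -8.37°

5.32 mS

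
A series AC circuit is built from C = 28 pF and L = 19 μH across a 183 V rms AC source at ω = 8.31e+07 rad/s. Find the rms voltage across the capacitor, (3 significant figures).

68.4 V

X_L = ωL = 1580 Ω
X_C = 1/(ωC) = 430 Ω
Net reactance X = X_L − X_C = 1150 Ω
Z = j1150 Ω
|Z| = √(0² + 1150²) = 1150 Ω
I = V/|Z| = 159 mA
V_C = I·|Z_C| = 0.159 × 430 = 68.4 V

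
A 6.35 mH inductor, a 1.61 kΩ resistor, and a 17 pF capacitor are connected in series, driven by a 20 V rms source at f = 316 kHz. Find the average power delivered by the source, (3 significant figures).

ω = 2πf = 1.985e+06 rad/s
X_L = ωL = 12600 Ω
X_C = 1/(ωC) = 29600 Ω
Net reactance X = X_L − X_C = -17000 Ω
Z = 1610 − j17000 Ω
|Z| = √(1610² + 17000²) = 17100 Ω
∠Z = arctan(-17000/1610) = -84.6°
I = V/|Z| = 1.17 mA
P = VI cos φ = 20 × 0.00117 × cos(-84.6°) = 2.20 mW

2.20 mW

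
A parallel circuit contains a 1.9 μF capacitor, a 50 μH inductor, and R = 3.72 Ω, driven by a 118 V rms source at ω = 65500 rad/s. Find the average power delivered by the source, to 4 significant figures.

X_L = ωL = 3.275 Ω
X_C = 1/(ωC) = 8.035 Ω
Parallel: admittances add. Y = 1/R + 1/(jωL) + jωC
Y = (0.2688 − j0.1809) S
|Y| = 0.3240 S → |Z| = 1/|Y| = 3.086 Ω, ∠Z = −∠Y = 33.94°
I = V/|Z| = 38.23 A
P = VI cos φ = 118 × 38.23 × cos(33.94°) = 3.743 kW

3.743 kW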